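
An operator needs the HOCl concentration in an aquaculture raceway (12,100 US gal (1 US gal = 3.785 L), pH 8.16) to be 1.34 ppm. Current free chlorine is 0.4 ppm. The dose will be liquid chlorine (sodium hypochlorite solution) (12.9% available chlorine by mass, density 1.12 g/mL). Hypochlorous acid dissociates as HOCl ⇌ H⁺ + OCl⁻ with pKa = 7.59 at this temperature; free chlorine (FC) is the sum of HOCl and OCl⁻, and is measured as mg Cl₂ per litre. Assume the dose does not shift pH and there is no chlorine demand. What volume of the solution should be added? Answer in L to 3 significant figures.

1.88 L

Volume: 12,100 US gal × 3.785 L/gal = 45,798 L.
[OCl⁻]/[HOCl] = 10^(pH − pKa) = 10^(8.16 − 7.59) = 3.715; fraction as HOCl = 1/(1 + 3.715) = 0.2121.
Free chlorine required for 1.34 ppm HOCl: 1.34 / 0.2121 = 6.319 ppm.
FC to add: 6.319 − 0.4 = 5.919 mg/L as Cl₂.
Cl₂ equivalent: 5.919 mg/L × 45,798 L = 271.1 g.
Product at 12.9% available Cl: 271.1 / 0.129 = 2101 g.
Volume: 2101 g ÷ 1.12 g/mL = 1876 mL.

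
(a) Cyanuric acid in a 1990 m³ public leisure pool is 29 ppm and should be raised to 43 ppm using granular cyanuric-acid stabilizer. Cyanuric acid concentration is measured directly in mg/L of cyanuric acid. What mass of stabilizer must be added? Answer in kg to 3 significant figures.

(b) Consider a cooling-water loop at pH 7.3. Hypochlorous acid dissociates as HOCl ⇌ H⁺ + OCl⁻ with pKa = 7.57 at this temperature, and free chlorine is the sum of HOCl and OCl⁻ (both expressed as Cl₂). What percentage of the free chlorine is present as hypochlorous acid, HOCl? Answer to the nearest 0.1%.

(a) Volume: 1990 m³ = 1,990,000 L.
(a) CYA to add: (43 − 29) = 14 mg/L × 1,990,000 L = 27,860 g cyanuric acid.

(b) [OCl⁻]/[HOCl] = 10^(pH − pKa) = 10^(7.3 − 7.57) = 10^-0.27 = 0.537.
(b) Fraction as HOCl = 1 / (1 + 0.537) = 0.6506.

(a) 27.9 kg; (b) 65.1%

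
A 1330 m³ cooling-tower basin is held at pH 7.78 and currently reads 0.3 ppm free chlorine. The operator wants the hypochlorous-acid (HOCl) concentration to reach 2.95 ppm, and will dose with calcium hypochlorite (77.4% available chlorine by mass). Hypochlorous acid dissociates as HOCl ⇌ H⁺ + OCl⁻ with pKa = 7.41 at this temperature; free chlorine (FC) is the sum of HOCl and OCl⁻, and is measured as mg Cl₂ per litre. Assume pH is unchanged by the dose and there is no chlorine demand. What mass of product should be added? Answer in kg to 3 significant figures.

Volume: 1330 m³ = 1,330,000 L.
[OCl⁻]/[HOCl] = 10^(pH − pKa) = 10^(7.78 − 7.41) = 2.344; fraction as HOCl = 1/(1 + 2.344) = 0.299.
Free chlorine required for 2.95 ppm HOCl: 2.95 / 0.299 = 9.865 ppm.
FC to add: 9.865 − 0.3 = 9.565 mg/L as Cl₂.
Cl₂ equivalent: 9.565 mg/L × 1,330,000 L = 12,720 g.
Product at 77.4% available Cl: 12,720 / 0.774 = 16,440 g.

16.4 kg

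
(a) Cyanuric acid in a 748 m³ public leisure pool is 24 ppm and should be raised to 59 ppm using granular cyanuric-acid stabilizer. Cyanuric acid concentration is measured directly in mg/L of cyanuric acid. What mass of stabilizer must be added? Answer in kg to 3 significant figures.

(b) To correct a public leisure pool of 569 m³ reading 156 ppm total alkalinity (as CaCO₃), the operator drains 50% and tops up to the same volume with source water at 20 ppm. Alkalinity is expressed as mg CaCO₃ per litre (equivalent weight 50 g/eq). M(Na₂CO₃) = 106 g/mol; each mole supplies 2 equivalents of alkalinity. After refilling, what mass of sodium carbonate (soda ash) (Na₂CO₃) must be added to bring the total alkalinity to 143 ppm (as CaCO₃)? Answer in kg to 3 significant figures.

(a) 26.2 kg; (b) 33.2 kg

(a) Volume: 748 m³ = 748,000 L.
(a) CYA to add: (59 − 24) = 35 mg/L × 748,000 L = 26,180 g cyanuric acid.

(b) Volume: 569 m³ = 569,000 L.
(b) After draining 50% and refilling: 156 × 0.50 + 20 × 0.50 = 88 ppm.
(b) Deficit to target: 143 − 88 = 55 mg/L.
(b) As CaCO₃: 55 mg/L × 569,000 L = 31,300 g; ÷ 50 g/eq ÷ 2 = 312.9 mol Na₂CO₃.
(b) Mass: 312.9 × 106 = 33,170 g.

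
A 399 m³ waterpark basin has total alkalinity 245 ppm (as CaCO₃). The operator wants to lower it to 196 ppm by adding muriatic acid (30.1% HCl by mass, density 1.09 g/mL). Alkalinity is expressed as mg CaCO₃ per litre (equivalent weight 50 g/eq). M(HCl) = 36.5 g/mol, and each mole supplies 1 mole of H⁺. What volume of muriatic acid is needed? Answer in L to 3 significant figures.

43.5 L

Volume: 399 m³ = 399,000 L.
Alkalinity to neutralize: (245 − 196) = 49 mg/L as CaCO₃ × 399,000 L = 19,550 g as CaCO₃.
Equivalents of H⁺ required: 19,550 ÷ 50 g/eq = 391 eq = 391 mol HCl.
Mass of HCl: 391 × 36.5 = 14,270 g.
Mass of 30.1% solution: 14,270 / 0.301 = 47,420 g.
Volume: 47,420 g ÷ 1.09 g/mL = 43,500 mL.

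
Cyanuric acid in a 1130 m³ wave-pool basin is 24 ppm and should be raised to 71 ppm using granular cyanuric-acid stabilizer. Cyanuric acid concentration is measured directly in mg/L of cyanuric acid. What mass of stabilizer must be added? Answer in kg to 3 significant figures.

Volume: 1130 m³ = 1,130,000 L.
CYA to add: (71 − 24) = 47 mg/L × 1,130,000 L = 53,110 g cyanuric acid.

53.1 kg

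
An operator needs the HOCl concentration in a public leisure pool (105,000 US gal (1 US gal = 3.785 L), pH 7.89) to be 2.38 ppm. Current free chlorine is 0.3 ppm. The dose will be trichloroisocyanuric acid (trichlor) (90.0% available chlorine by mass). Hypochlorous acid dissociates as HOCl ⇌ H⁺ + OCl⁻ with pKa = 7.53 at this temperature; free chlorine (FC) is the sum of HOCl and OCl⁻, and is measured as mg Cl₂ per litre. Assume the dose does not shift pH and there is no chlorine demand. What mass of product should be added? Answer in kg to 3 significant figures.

3.33 kg

Volume: 105,000 US gal × 3.785 L/gal = 397,425 L.
[OCl⁻]/[HOCl] = 10^(pH − pKa) = 10^(7.89 − 7.53) = 2.291; fraction as HOCl = 1/(1 + 2.291) = 0.3039.
Free chlorine required for 2.38 ppm HOCl: 2.38 / 0.3039 = 7.832 ppm.
FC to add: 7.832 − 0.3 = 7.532 mg/L as Cl₂.
Cl₂ equivalent: 7.532 mg/L × 397,425 L = 2994 g.
Product at 90.0% available Cl: 2994 / 0.9 = 3326 g.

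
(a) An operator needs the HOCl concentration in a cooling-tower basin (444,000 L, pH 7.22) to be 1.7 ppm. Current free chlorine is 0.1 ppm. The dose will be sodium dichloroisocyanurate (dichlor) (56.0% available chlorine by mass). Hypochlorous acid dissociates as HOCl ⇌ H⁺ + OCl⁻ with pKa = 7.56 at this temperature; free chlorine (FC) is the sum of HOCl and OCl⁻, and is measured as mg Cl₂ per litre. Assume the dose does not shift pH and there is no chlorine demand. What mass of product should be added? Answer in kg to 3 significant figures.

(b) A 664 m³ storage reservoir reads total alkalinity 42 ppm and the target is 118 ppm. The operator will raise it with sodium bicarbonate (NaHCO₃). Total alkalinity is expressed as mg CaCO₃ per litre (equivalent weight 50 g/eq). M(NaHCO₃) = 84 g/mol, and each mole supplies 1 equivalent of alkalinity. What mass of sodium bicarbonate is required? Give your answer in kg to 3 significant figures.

(a) [OCl⁻]/[HOCl] = 10^(pH − pKa) = 10^(7.22 − 7.56) = 0.4571; fraction as HOCl = 1/(1 + 0.4571) = 0.6863.
(a) Free chlorine required for 1.7 ppm HOCl: 1.7 / 0.6863 = 2.477 ppm.
(a) FC to add: 2.477 − 0.1 = 2.377 mg/L as Cl₂.
(a) Cl₂ equivalent: 2.377 mg/L × 444,000 L = 1055 g.
(a) Product at 56.0% available Cl: 1055 / 0.56 = 1885 g.

(b) Volume: 664 m³ = 664,000 L.
(b) Alkalinity to add: (118 − 42) = 76 mg/L as CaCO₃ × 664,000 L = 50,460 g as CaCO₃.
(b) Equivalents: 50,460 g ÷ 50 g/eq = 1009 eq.
(b) NaHCO₃ supplies 1 eq per mole → 1009 mol.
(b) Mass: 1009 mol × 84 g/mol = 84,780 g.

(a) 1.88 kg; (b) 84.8 kg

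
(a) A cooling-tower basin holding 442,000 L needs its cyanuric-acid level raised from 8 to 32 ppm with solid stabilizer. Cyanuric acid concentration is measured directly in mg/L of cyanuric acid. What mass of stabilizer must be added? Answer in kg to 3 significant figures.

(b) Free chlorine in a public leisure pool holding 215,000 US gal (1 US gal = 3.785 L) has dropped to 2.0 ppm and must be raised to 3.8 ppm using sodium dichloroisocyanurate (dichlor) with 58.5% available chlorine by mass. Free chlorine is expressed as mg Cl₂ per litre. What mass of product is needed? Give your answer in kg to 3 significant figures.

(a) 10.6 kg; (b) 2.50 kg

(a) CYA to add: (32 − 8) = 24 mg/L × 442,000 L = 10,610 g cyanuric acid.

(b) Volume: 215,000 US gal × 3.785 L/gal = 813,775 L.
(b) Chlorine deficit: 3.8 − 2.0 = 1.8 ppm = 1.8 mg/L as Cl₂.
(b) Cl₂ equivalent needed: 1.8 mg/L × 813,775 L = 1,465,000 mg = 1465 g.
(b) Product at 58.5% available chlorine: 1465 / 0.585 = 2504 g.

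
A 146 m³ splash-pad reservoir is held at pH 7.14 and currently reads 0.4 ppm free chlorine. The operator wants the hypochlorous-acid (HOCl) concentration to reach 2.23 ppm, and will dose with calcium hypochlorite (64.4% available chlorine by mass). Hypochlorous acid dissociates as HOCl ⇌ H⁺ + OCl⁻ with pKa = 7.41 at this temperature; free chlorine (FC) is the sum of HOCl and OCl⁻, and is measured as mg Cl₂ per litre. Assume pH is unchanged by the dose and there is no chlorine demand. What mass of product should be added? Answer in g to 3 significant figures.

Volume: 146 m³ = 146,000 L.
[OCl⁻]/[HOCl] = 10^(pH − pKa) = 10^(7.14 − 7.41) = 0.537; fraction as HOCl = 1/(1 + 0.537) = 0.6506.
Free chlorine required for 2.23 ppm HOCl: 2.23 / 0.6506 = 3.428 ppm.
FC to add: 3.428 − 0.4 = 3.028 mg/L as Cl₂.
Cl₂ equivalent: 3.028 mg/L × 146,000 L = 442 g.
Product at 64.4% available Cl: 442 / 0.644 = 686.4 g.

686 g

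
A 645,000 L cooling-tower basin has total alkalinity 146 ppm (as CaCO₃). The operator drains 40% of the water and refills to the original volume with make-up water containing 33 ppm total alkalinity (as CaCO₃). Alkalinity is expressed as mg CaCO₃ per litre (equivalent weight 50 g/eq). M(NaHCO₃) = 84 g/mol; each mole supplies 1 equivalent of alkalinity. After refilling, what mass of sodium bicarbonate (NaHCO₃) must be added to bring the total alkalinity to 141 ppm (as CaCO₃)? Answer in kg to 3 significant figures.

43.6 kg

After draining 40% and refilling: 146 × 0.60 + 33 × 0.40 = 100.8 ppm.
Deficit to target: 141 − 100.8 = 40.2 mg/L.
As CaCO₃: 40.2 mg/L × 645,000 L = 25,930 g; ÷ 50 g/eq ÷ 1 = 518.6 mol NaHCO₃.
Mass: 518.6 × 84 = 43,560 g.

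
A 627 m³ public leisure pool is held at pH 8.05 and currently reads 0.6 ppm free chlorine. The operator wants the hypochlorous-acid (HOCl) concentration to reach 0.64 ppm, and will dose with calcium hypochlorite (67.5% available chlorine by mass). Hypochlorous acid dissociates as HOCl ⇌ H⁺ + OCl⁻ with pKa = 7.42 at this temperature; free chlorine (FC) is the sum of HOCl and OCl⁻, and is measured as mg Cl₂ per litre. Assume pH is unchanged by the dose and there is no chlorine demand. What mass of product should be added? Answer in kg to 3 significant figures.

2.57 kg

Volume: 627 m³ = 627,000 L.
[OCl⁻]/[HOCl] = 10^(pH − pKa) = 10^(8.05 − 7.42) = 4.266; fraction as HOCl = 1/(1 + 4.266) = 0.1899.
Free chlorine required for 0.64 ppm HOCl: 0.64 / 0.1899 = 3.37 ppm.
FC to add: 3.37 − 0.6 = 2.77 mg/L as Cl₂.
Cl₂ equivalent: 2.77 mg/L × 627,000 L = 1737 g.
Product at 67.5% available Cl: 1737 / 0.675 = 2573 g.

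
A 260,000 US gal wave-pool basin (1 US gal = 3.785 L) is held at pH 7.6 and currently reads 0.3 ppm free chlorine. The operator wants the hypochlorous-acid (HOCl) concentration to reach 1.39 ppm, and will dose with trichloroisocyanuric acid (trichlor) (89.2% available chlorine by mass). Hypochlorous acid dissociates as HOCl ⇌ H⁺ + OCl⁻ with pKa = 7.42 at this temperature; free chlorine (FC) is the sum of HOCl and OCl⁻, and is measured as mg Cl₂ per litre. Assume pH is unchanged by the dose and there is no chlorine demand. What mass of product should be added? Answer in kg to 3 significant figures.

3.52 kg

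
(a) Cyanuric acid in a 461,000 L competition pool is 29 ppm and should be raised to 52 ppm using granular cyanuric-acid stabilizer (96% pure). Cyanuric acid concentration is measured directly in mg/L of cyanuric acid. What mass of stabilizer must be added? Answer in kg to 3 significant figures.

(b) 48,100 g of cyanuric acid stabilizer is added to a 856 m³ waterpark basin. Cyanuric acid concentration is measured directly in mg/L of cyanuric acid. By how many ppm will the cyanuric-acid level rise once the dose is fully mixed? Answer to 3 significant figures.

(a) 11.0 kg; (b) 56.2 ppm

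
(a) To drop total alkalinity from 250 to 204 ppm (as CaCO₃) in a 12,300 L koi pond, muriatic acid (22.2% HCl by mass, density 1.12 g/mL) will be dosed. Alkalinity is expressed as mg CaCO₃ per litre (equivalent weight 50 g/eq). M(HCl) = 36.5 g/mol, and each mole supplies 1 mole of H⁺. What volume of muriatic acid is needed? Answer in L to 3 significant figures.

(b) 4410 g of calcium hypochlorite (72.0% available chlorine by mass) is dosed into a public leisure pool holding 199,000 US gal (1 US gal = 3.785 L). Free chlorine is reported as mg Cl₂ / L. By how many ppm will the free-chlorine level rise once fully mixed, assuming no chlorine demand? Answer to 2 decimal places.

(a) Alkalinity to neutralize: (250 − 204) = 46 mg/L as CaCO₃ × 12,300 L = 565.8 g as CaCO₃.
(a) Equivalents of H⁺ required: 565.8 ÷ 50 g/eq = 11.32 eq = 11.32 mol HCl.
(a) Mass of HCl: 11.32 × 36.5 = 413 g.
(a) Mass of 22.2% solution: 413 / 0.222 = 1861 g.
(a) Volume: 1861 g ÷ 1.12 g/mL = 1661 mL.

(b) Volume: 199,000 US gal × 3.785 L/gal = 753,215 L.
(b) Available chlorine delivered: 4410 g × 0.72 = 3175 g as Cl₂.
(b) Concentration rise: 3175 g / 753,215 L = 4.216 mg/L = 4.22 ppm.

(a) 1.66 L; (b) 4.22 ppm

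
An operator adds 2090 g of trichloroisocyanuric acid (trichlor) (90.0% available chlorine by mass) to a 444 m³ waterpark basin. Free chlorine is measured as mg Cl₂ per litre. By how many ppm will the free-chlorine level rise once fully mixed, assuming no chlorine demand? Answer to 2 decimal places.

4.24 ppm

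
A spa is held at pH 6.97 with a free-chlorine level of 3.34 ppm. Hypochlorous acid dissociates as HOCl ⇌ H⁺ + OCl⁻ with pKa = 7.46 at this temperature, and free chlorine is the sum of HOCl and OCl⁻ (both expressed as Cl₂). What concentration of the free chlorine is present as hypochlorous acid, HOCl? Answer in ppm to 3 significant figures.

2.52 ppm

[OCl⁻]/[HOCl] = 10^(pH − pKa) = 10^(6.97 − 7.46) = 10^-0.49 = 0.3236.
Fraction as HOCl = 1 / (1 + 0.3236) = 0.7555.
HOCl = 0.7555 × 3.34 ppm = 2.523 ppm.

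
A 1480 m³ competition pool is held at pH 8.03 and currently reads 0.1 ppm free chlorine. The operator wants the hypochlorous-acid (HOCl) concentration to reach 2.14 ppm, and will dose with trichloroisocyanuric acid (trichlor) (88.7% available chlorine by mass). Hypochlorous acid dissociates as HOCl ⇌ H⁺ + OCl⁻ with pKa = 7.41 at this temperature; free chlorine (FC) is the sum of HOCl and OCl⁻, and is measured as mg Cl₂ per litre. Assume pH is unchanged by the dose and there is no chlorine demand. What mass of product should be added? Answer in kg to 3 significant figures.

Volume: 1480 m³ = 1,480,000 L.
[OCl⁻]/[HOCl] = 10^(pH − pKa) = 10^(8.03 − 7.41) = 4.169; fraction as HOCl = 1/(1 + 4.169) = 0.1935.
Free chlorine required for 2.14 ppm HOCl: 2.14 / 0.1935 = 11.06 ppm.
FC to add: 11.06 − 0.1 = 10.96 mg/L as Cl₂.
Cl₂ equivalent: 10.96 mg/L × 1,480,000 L = 16,220 g.
Product at 88.7% available Cl: 16,220 / 0.887 = 18,290 g.

18.3 kg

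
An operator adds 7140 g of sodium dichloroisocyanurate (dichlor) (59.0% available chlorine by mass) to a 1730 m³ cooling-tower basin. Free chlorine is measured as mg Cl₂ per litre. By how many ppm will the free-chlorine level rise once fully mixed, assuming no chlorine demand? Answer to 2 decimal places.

Volume: 1730 m³ = 1,730,000 L.
Available chlorine delivered: 7140 g × 0.59 = 4213 g as Cl₂.
Concentration rise: 4213 g / 1,730,000 L = 2.435 mg/L = 2.44 ppm.

2.44 ppm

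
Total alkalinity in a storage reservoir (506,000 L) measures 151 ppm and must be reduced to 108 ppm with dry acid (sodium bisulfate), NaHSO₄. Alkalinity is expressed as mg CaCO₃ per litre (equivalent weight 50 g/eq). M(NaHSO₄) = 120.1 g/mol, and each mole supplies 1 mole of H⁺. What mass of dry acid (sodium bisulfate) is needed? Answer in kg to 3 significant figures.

Alkalinity to neutralize: (151 − 108) = 43 mg/L as CaCO₃ × 506,000 L = 21,760 g as CaCO₃.
Equivalents of H⁺ required: 21,760 ÷ 50 g/eq = 435.2 eq = 435.2 mol NaHSO₄.
Mass of NaHSO₄: 435.2 × 120.1 = 52,260 g.

52.3 kg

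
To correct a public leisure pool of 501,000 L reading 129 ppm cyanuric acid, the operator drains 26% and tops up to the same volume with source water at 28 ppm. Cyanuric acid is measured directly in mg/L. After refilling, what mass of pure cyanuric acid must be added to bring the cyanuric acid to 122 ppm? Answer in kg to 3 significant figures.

9.65 kg

After draining 26% and refilling: 129 × 0.74 + 28 × 0.26 = 102.74 ppm.
Deficit to target: 122 − 102.74 = 19.26 mg/L.
Mass: 19.26 mg/L × 501,000 L = 9649 g cyanuric acid.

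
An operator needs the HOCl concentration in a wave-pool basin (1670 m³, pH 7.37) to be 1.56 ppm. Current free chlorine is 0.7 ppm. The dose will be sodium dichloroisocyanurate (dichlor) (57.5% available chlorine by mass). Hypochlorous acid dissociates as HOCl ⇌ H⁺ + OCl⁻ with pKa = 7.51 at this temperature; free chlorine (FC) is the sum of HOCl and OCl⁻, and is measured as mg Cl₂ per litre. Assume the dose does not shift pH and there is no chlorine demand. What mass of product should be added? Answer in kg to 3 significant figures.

5.78 kg

Volume: 1670 m³ = 1,670,000 L.
[OCl⁻]/[HOCl] = 10^(pH − pKa) = 10^(7.37 − 7.51) = 0.7244; fraction as HOCl = 1/(1 + 0.7244) = 0.5799.
Free chlorine required for 1.56 ppm HOCl: 1.56 / 0.5799 = 2.69 ppm.
FC to add: 2.69 − 0.7 = 1.99 mg/L as Cl₂.
Cl₂ equivalent: 1.99 mg/L × 1,670,000 L = 3324 g.
Product at 57.5% available Cl: 3324 / 0.575 = 5780 g.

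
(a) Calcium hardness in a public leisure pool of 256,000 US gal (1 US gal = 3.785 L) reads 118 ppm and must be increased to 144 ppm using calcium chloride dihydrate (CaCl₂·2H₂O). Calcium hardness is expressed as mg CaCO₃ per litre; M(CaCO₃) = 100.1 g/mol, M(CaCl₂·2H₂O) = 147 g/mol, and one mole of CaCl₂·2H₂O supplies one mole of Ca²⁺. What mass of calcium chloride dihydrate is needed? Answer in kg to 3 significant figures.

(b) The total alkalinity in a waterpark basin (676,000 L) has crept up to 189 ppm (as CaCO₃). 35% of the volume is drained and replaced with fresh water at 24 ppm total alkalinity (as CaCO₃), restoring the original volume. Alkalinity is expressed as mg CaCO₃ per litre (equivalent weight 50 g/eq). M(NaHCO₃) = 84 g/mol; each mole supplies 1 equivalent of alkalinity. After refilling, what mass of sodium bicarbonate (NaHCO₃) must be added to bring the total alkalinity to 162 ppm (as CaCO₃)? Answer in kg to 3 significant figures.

(a) Volume: 256,000 US gal × 3.785 L/gal = 968,960 L.
(a) Hardness to add: (144 − 118) = 26 mg/L as CaCO₃ × 968,960 L = 25,190 g as CaCO₃.
(a) Moles of Ca²⁺ (1 mol Ca²⁺ ≡ 1 mol CaCO₃): 25,190 / 100.1 g/mol = 251.7 mol.
(a) Mass of CaCl₂·2H₂O: 251.7 × 147 = 37,000 g.

(b) After draining 35% and refilling: 189 × 0.65 + 24 × 0.35 = 131.25 ppm.
(b) Deficit to target: 162 − 131.25 = 30.75 mg/L.
(b) As CaCO₃: 30.75 mg/L × 676,000 L = 20,790 g; ÷ 50 g/eq ÷ 1 = 415.7 mol NaHCO₃.
(b) Mass: 415.7 × 84 = 34,920 g.

(a) 37.0 kg; (b) 34.9 kg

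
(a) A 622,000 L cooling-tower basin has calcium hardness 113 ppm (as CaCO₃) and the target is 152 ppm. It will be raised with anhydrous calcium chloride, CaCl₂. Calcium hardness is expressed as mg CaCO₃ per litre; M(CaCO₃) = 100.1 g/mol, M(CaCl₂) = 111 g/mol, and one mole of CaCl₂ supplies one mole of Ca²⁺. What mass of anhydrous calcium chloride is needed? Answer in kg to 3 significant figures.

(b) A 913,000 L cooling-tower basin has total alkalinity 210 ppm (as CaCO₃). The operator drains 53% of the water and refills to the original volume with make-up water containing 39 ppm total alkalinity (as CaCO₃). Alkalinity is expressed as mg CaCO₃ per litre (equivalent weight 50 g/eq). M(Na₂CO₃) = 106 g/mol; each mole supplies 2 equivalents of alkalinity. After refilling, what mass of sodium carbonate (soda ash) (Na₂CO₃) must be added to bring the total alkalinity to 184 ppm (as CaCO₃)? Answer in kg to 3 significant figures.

(a) Hardness to add: (152 − 113) = 39 mg/L as CaCO₃ × 622,000 L = 24,260 g as CaCO₃.
(a) Moles of Ca²⁺ (1 mol Ca²⁺ ≡ 1 mol CaCO₃): 24,260 / 100.1 g/mol = 242.3 mol.
(a) Mass of CaCl₂: 242.3 × 111 = 26,900 g.

(b) After draining 53% and refilling: 210 × 0.47 + 39 × 0.53 = 119.37 ppm.
(b) Deficit to target: 184 − 119.37 = 64.63 mg/L.
(b) As CaCO₃: 64.63 mg/L × 913,000 L = 59,010 g; ÷ 50 g/eq ÷ 2 = 590.1 mol Na₂CO₃.
(b) Mass: 590.1 × 106 = 62,550 g.

(a) 26.9 kg; (b) 62.5 kg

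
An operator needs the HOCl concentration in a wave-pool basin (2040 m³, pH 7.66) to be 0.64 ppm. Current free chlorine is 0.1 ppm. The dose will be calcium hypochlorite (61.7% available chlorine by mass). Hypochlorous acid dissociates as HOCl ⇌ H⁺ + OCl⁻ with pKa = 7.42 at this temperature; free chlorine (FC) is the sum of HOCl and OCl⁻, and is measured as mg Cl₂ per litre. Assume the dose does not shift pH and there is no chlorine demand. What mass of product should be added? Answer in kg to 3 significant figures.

5.46 kg

Volume: 2040 m³ = 2,040,000 L.
[OCl⁻]/[HOCl] = 10^(pH − pKa) = 10^(7.66 − 7.42) = 1.738; fraction as HOCl = 1/(1 + 1.738) = 0.3653.
Free chlorine required for 0.64 ppm HOCl: 0.64 / 0.3653 = 1.752 ppm.
FC to add: 1.752 − 0.1 = 1.652 mg/L as Cl₂.
Cl₂ equivalent: 1.652 mg/L × 2,040,000 L = 3370 g.
Product at 61.7% available Cl: 3370 / 0.617 = 5463 g.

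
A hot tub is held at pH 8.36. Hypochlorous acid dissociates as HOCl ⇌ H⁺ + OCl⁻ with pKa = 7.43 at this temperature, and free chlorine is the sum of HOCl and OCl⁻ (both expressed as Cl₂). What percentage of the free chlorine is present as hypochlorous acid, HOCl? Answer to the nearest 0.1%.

[OCl⁻]/[HOCl] = 10^(pH − pKa) = 10^(8.36 − 7.43) = 10^0.93 = 8.511.
Fraction as HOCl = 1 / (1 + 8.511) = 0.1051.

10.5%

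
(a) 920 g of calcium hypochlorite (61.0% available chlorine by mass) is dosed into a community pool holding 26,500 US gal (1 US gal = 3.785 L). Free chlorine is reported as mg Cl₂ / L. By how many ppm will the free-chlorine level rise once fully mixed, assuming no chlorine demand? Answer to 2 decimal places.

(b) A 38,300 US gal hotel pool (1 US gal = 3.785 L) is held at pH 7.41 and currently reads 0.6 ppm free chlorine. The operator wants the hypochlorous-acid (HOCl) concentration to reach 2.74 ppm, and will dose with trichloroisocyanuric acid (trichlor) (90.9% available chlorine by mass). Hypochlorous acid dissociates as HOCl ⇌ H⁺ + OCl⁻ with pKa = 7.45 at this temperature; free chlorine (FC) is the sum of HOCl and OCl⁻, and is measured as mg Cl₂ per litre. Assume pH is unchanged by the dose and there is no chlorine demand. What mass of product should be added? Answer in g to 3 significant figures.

(a) 5.60 ppm; (b) 740 g

(a) Volume: 26,500 US gal × 3.785 L/gal = 100,302 L.
(a) Available chlorine delivered: 920 g × 0.61 = 561.2 g as Cl₂.
(a) Concentration rise: 561.2 g / 100,302 L = 5.595 mg/L = 5.60 ppm.

(b) Volume: 38,300 US gal × 3.785 L/gal = 144,966 L.
(b) [OCl⁻]/[HOCl] = 10^(pH − pKa) = 10^(7.41 − 7.45) = 0.912; fraction as HOCl = 1/(1 + 0.912) = 0.523.
(b) Free chlorine required for 2.74 ppm HOCl: 2.74 / 0.523 = 5.239 ppm.
(b) FC to add: 5.239 − 0.6 = 4.639 mg/L as Cl₂.
(b) Cl₂ equivalent: 4.639 mg/L × 144,966 L = 672.5 g.
(b) Product at 90.9% available Cl: 672.5 / 0.909 = 739.8 g.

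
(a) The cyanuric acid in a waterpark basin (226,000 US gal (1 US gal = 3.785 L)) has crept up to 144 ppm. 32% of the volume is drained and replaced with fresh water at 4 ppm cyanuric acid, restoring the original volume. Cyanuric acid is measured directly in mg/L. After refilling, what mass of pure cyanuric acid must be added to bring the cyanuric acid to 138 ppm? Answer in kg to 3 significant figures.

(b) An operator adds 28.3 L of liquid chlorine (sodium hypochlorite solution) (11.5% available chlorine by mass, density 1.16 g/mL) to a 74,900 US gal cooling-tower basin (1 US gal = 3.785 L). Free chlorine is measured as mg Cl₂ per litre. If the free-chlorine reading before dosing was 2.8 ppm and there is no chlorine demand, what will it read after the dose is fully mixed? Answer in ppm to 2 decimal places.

(a) Volume: 226,000 US gal × 3.785 L/gal = 855,410 L.
(a) After draining 32% and refilling: 144 × 0.68 + 4 × 0.32 = 99.2 ppm.
(a) Deficit to target: 138 − 99.2 = 38.8 mg/L.
(a) Mass: 38.8 mg/L × 855,410 L = 33,190 g cyanuric acid.

(b) Volume: 74,900 US gal × 3.785 L/gal = 283,496 L.
(b) Mass of solution: 28.3 L × 1000 mL/L × 1.16 g/mL = 32,830 g.
(b) Available chlorine delivered: 32,830 g × 0.115 = 3775 g as Cl₂.
(b) Concentration rise: 3775 g / 283,496 L = 13.32 mg/L = 13.32 ppm.
(b) Final FC: 2.8 + 13.32 = 16.12 ppm.

(a) 33.2 kg; (b) 16.12 ppm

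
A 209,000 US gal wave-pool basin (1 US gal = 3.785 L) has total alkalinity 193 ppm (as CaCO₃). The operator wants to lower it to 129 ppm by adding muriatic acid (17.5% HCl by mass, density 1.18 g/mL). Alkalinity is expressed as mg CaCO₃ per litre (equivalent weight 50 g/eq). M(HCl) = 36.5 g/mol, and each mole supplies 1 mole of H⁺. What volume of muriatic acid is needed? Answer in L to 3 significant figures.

179 L

Volume: 209,000 US gal × 3.785 L/gal = 791,065 L.
Alkalinity to neutralize: (193 − 129) = 64 mg/L as CaCO₃ × 791,065 L = 50,630 g as CaCO₃.
Equivalents of H⁺ required: 50,630 ÷ 50 g/eq = 1013 eq = 1013 mol HCl.
Mass of HCl: 1013 × 36.5 = 36,960 g.
Mass of 17.5% solution: 36,960 / 0.175 = 211,200 g.
Volume: 211,200 g ÷ 1.18 g/mL = 179,000 mL.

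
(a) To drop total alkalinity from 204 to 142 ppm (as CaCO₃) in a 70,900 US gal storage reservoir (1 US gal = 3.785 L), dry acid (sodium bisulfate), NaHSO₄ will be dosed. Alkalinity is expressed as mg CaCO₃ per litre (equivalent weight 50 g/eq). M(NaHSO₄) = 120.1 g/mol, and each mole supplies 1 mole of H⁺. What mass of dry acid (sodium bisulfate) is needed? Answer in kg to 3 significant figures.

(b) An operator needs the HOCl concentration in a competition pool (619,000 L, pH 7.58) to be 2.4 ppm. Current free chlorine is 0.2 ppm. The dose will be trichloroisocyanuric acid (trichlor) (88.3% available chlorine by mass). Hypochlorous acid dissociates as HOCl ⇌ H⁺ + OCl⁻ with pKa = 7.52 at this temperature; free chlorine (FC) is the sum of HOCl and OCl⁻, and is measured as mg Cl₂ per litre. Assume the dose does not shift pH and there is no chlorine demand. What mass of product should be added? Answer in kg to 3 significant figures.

(a) 40.0 kg; (b) 3.47 kg

(a) Volume: 70,900 US gal × 3.785 L/gal = 268,356 L.
(a) Alkalinity to neutralize: (204 − 142) = 62 mg/L as CaCO₃ × 268,356 L = 16,640 g as CaCO₃.
(a) Equivalents of H⁺ required: 16,640 ÷ 50 g/eq = 332.8 eq = 332.8 mol NaHSO₄.
(a) Mass of NaHSO₄: 332.8 × 120.1 = 39,960 g.

(b) [OCl⁻]/[HOCl] = 10^(pH − pKa) = 10^(7.58 − 7.52) = 1.148; fraction as HOCl = 1/(1 + 1.148) = 0.4655.
(b) Free chlorine required for 2.4 ppm HOCl: 2.4 / 0.4655 = 5.156 ppm.
(b) FC to add: 5.156 − 0.2 = 4.956 mg/L as Cl₂.
(b) Cl₂ equivalent: 4.956 mg/L × 619,000 L = 3067 g.
(b) Product at 88.3% available Cl: 3067 / 0.883 = 3474 g.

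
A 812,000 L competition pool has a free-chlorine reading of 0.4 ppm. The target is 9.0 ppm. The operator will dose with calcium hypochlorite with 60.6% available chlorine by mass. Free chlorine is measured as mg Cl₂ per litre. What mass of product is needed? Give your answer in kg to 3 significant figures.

Chlorine deficit: 9.0 − 0.4 = 8.6 ppm = 8.6 mg/L as Cl₂.
Cl₂ equivalent needed: 8.6 mg/L × 812,000 L = 6,983,000 mg = 6983 g.
Product at 60.6% available chlorine: 6983 / 0.606 = 11,520 g.

11.5 kg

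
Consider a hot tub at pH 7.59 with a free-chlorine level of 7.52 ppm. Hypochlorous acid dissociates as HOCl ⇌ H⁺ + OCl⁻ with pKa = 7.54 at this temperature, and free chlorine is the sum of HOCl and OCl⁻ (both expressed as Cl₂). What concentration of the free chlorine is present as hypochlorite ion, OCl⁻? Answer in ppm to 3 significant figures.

3.98 ppm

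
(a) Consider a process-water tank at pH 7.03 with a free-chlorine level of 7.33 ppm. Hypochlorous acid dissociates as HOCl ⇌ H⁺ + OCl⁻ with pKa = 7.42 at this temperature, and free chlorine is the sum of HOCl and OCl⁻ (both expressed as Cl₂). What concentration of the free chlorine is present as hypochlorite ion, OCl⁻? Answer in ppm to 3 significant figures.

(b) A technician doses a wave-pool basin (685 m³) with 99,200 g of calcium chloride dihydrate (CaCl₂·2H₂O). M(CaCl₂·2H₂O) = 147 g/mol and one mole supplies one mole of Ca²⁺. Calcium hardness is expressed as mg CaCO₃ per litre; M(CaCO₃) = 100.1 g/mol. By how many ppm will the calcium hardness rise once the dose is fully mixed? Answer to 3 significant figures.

(a) 2.12 ppm; (b) 98.6 ppm

(a) [OCl⁻]/[HOCl] = 10^(pH − pKa) = 10^(7.03 − 7.42) = 10^-0.39 = 0.4074.
(a) Fraction as HOCl = 1 / (1 + 0.4074) = 0.7105.
(a) OCl⁻ = (1 − 0.7105) × 7.33 ppm = 2.122 ppm.

(b) Volume: 685 m³ = 685,000 L.
(b) Moles of Ca²⁺: 99,200 g ÷ 147 g/mol = 674.8 mol.
(b) As CaCO₃: 674.8 mol × 100.1 g/mol = 67,550 g.
(b) Rise: 67,550 g / 685,000 L × 1000 = 98.61 mg/L.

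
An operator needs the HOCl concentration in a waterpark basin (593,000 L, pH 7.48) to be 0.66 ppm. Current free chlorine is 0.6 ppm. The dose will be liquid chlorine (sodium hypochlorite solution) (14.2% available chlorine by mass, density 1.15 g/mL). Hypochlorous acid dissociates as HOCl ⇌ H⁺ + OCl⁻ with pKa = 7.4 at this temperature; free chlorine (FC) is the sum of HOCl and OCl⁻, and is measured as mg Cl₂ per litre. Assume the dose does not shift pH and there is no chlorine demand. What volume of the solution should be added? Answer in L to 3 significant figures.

[OCl⁻]/[HOCl] = 10^(pH − pKa) = 10^(7.48 − 7.4) = 1.202; fraction as HOCl = 1/(1 + 1.202) = 0.4541.
Free chlorine required for 0.66 ppm HOCl: 0.66 / 0.4541 = 1.453 ppm.
FC to add: 1.453 − 0.6 = 0.8535 mg/L as Cl₂.
Cl₂ equivalent: 0.8535 mg/L × 593,000 L = 506.1 g.
Product at 14.2% available Cl: 506.1 / 0.142 = 3564 g.
Volume: 3564 g ÷ 1.15 g/mL = 3099 mL.

3.10 L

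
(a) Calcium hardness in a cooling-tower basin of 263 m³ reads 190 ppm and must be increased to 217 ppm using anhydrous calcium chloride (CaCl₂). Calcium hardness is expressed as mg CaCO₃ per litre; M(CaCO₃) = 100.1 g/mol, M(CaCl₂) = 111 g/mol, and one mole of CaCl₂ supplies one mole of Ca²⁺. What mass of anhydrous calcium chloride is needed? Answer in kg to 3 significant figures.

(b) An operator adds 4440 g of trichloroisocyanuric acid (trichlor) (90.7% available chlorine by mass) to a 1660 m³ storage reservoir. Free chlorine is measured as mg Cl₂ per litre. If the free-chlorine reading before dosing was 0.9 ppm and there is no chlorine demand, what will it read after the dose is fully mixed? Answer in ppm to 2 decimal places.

(a) Volume: 263 m³ = 263,000 L.
(a) Hardness to add: (217 − 190) = 27 mg/L as CaCO₃ × 263,000 L = 7101 g as CaCO₃.
(a) Moles of Ca²⁺ (1 mol Ca²⁺ ≡ 1 mol CaCO₃): 7101 / 100.1 g/mol = 70.94 mol.
(a) Mass of CaCl₂: 70.94 × 111 = 7874 g.

(b) Volume: 1660 m³ = 1,660,000 L.
(b) Available chlorine delivered: 4440 g × 0.907 = 4027 g as Cl₂.
(b) Concentration rise: 4027 g / 1,660,000 L = 2.426 mg/L = 2.43 ppm.
(b) Final FC: 0.9 + 2.43 = 3.33 ppm.

(a) 7.87 kg; (b) 3.33 ppm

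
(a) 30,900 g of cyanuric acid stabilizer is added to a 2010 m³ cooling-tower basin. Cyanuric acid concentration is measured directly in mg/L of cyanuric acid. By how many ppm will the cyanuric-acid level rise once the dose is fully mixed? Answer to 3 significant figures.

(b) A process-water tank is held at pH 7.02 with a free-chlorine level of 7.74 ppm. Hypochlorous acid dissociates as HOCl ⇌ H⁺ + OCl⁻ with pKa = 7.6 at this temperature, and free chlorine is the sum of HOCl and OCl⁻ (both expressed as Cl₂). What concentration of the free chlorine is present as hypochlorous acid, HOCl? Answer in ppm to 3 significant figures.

(a) 15.4 ppm; (b) 6.13 ppm

(a) Volume: 2010 m³ = 2,010,000 L.
(a) Rise: 30,900 g / 2,010,000 L × 1000 = 15.37 mg/L.

(b) [OCl⁻]/[HOCl] = 10^(pH − pKa) = 10^(7.02 − 7.6) = 10^-0.58 = 0.263.
(b) Fraction as HOCl = 1 / (1 + 0.263) = 0.7917.
(b) HOCl = 0.7917 × 7.74 ppm = 6.128 ppm.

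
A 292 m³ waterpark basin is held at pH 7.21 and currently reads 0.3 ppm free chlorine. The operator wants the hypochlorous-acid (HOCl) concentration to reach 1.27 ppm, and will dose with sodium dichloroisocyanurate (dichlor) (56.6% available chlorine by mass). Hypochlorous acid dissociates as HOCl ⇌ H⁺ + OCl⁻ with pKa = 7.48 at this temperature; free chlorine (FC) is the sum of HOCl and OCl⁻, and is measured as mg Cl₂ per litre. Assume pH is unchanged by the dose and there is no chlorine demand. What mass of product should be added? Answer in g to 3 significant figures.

852 g

Volume: 292 m³ = 292,000 L.
[OCl⁻]/[HOCl] = 10^(pH − pKa) = 10^(7.21 − 7.48) = 0.537; fraction as HOCl = 1/(1 + 0.537) = 0.6506.
Free chlorine required for 1.27 ppm HOCl: 1.27 / 0.6506 = 1.952 ppm.
FC to add: 1.952 − 0.3 = 1.652 mg/L as Cl₂.
Cl₂ equivalent: 1.652 mg/L × 292,000 L = 482.4 g.
Product at 56.6% available Cl: 482.4 / 0.566 = 852.3 g.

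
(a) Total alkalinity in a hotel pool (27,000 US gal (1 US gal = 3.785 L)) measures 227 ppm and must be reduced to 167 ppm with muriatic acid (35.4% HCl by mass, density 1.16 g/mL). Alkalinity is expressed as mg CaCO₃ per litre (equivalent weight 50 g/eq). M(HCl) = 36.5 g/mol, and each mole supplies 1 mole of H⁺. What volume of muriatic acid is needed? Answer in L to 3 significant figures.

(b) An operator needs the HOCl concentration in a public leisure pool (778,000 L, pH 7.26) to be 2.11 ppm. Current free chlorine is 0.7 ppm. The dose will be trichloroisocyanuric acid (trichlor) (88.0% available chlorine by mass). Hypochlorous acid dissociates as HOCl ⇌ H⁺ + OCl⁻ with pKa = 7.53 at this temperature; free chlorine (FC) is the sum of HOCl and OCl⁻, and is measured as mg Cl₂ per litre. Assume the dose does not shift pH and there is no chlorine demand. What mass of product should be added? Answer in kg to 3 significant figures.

(a) Volume: 27,000 US gal × 3.785 L/gal = 102,195 L.
(a) Alkalinity to neutralize: (227 − 167) = 60 mg/L as CaCO₃ × 102,195 L = 6132 g as CaCO₃.
(a) Equivalents of H⁺ required: 6132 ÷ 50 g/eq = 122.6 eq = 122.6 mol HCl.
(a) Mass of HCl: 122.6 × 36.5 = 4476 g.
(a) Mass of 35.4% solution: 4476 / 0.354 = 12,640 g.
(a) Volume: 12,640 g ÷ 1.16 g/mL = 10,900 mL.

(b) [OCl⁻]/[HOCl] = 10^(pH − pKa) = 10^(7.26 − 7.53) = 0.537; fraction as HOCl = 1/(1 + 0.537) = 0.6506.
(b) Free chlorine required for 2.11 ppm HOCl: 2.11 / 0.6506 = 3.243 ppm.
(b) FC to add: 3.243 − 0.7 = 2.543 mg/L as Cl₂.
(b) Cl₂ equivalent: 2.543 mg/L × 778,000 L = 1979 g.
(b) Product at 88.0% available Cl: 1979 / 0.88 = 2248 g.

(a) 10.9 L; (b) 2.25 kg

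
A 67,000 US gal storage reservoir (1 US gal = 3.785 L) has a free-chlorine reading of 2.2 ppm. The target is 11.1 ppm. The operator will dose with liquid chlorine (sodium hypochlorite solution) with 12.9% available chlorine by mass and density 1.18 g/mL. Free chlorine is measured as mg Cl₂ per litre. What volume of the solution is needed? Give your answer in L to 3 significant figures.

14.8 L

Volume: 67,000 US gal × 3.785 L/gal = 253,595 L.
Chlorine deficit: 11.1 − 2.2 = 8.9 ppm = 8.9 mg/L as Cl₂.
Cl₂ equivalent needed: 8.9 mg/L × 253,595 L = 2,257,000 mg = 2257 g.
Product at 12.9% available chlorine: 2257 / 0.129 = 17,500 g.
Volume at density 1.18 g/mL: 17,500 g ÷ 1.18 g/mL = 14,830 mL.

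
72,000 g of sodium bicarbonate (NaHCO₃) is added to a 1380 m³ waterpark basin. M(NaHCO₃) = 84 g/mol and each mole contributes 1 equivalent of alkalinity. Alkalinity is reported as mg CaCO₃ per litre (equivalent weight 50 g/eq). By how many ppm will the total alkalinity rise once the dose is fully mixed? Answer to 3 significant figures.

31.1 ppm

Volume: 1380 m³ = 1,380,000 L.
Moles of NaHCO₃: 72,000 g ÷ 84 g/mol = 857.1 mol → 857.1 eq of alkalinity.
As CaCO₃: 857.1 eq × 50 g/eq = 42,860 g.
Rise: 42,860 g / 1,380,000 L × 1000 = 31.06 mg/L.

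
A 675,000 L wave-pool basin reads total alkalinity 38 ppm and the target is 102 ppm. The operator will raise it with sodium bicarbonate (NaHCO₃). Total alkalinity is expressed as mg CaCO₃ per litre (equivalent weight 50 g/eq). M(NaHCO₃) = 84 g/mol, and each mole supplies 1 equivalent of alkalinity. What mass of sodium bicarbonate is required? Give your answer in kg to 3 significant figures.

72.6 kg

Alkalinity to add: (102 − 38) = 64 mg/L as CaCO₃ × 675,000 L = 43,200 g as CaCO₃.
Equivalents: 43,200 g ÷ 50 g/eq = 864 eq.
NaHCO₃ supplies 1 eq per mole → 864 mol.
Mass: 864 mol × 84 g/mol = 72,580 g.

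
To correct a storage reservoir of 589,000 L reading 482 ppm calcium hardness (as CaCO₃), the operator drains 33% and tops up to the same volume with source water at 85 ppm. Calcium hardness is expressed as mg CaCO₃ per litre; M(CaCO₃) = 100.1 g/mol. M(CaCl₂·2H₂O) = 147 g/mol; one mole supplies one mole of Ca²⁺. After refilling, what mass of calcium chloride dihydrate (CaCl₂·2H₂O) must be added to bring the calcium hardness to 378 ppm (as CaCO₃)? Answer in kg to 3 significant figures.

23.4 kg

After draining 33% and refilling: 482 × 0.67 + 85 × 0.33 = 350.99 ppm.
Deficit to target: 378 − 350.99 = 27.01 mg/L.
As CaCO₃: 27.01 mg/L × 589,000 L = 15,910 g; ÷ 100.1 = 158.9 mol Ca²⁺.
Mass: 158.9 × 147 = 23,360 g.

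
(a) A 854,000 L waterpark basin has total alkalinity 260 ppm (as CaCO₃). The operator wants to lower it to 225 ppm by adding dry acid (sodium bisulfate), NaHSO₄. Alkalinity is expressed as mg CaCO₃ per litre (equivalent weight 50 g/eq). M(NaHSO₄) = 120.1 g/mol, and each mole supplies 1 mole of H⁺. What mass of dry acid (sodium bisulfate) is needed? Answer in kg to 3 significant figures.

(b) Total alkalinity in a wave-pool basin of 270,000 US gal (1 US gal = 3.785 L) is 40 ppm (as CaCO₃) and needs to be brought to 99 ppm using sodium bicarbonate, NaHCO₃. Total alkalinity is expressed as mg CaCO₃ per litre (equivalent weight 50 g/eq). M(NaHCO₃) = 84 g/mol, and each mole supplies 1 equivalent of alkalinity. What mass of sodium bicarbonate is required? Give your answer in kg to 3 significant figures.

(a) 71.8 kg; (b) 101 kg

(a) Alkalinity to neutralize: (260 − 225) = 35 mg/L as CaCO₃ × 854,000 L = 29,890 g as CaCO₃.
(a) Equivalents of H⁺ required: 29,890 ÷ 50 g/eq = 597.8 eq = 597.8 mol NaHSO₄.
(a) Mass of NaHSO₄: 597.8 × 120.1 = 71,800 g.

(b) Volume: 270,000 US gal × 3.785 L/gal = 1,021,950 L.
(b) Alkalinity to add: (99 − 40) = 59 mg/L as CaCO₃ × 1,021,950 L = 60,300 g as CaCO₃.
(b) Equivalents: 60,300 g ÷ 50 g/eq = 1206 eq.
(b) NaHCO₃ supplies 1 eq per mole → 1206 mol.
(b) Mass: 1206 mol × 84 g/mol = 101,300 g.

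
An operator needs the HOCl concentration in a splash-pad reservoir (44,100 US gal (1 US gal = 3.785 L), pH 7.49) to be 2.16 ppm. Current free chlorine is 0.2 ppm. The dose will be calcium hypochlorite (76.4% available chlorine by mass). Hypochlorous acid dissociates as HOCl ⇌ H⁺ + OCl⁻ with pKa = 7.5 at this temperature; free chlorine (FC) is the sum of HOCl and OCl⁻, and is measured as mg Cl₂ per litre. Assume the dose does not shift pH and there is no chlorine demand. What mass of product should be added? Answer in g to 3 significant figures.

Volume: 44,100 US gal × 3.785 L/gal = 166,918 L.
[OCl⁻]/[HOCl] = 10^(pH − pKa) = 10^(7.49 − 7.5) = 0.9772; fraction as HOCl = 1/(1 + 0.9772) = 0.5058.
Free chlorine required for 2.16 ppm HOCl: 2.16 / 0.5058 = 4.271 ppm.
FC to add: 4.271 − 0.2 = 4.071 mg/L as Cl₂.
Cl₂ equivalent: 4.071 mg/L × 166,918 L = 679.5 g.
Product at 76.4% available Cl: 679.5 / 0.764 = 889.4 g.

889 g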